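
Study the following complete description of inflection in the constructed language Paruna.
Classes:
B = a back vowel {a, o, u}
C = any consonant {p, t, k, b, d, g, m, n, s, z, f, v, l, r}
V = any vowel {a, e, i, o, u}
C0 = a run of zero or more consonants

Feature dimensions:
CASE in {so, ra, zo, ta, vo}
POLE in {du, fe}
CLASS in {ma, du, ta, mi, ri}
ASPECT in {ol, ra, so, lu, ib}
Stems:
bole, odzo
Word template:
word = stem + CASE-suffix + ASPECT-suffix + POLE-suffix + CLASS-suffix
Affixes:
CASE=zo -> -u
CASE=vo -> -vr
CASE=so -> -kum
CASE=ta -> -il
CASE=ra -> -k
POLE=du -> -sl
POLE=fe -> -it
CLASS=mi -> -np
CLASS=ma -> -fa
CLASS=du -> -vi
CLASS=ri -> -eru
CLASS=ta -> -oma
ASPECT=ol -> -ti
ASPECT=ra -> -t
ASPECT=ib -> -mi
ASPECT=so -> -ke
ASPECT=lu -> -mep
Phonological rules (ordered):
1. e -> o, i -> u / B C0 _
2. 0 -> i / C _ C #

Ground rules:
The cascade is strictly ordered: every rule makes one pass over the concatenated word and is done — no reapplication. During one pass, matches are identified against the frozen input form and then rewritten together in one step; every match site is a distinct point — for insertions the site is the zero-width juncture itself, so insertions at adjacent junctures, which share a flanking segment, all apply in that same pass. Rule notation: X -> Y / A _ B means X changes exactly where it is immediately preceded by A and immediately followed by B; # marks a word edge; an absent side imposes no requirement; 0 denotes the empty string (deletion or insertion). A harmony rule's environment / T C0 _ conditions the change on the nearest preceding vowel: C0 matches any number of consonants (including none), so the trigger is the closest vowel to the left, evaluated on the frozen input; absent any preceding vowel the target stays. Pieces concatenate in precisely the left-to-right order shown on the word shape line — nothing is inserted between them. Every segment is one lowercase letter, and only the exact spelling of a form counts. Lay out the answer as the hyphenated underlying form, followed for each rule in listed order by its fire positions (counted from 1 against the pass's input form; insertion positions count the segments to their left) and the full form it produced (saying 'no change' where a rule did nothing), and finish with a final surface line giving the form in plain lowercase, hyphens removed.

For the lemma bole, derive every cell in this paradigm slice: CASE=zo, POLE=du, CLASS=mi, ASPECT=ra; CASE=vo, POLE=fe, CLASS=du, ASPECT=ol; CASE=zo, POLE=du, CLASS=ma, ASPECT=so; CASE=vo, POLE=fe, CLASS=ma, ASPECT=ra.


cell CASE=zo, POLE=du, CLASS=mi, ASPECT=ra:
underlying: bole-u-t-sl-np
1. e -> o, i -> u / B C0 _: fires at position(s) 4: boloutslnp
2. 0 -> i / C _ C #: inserts after position(s) 9: boloutslnip
surface: boloutslnip

cell CASE=vo, POLE=fe, CLASS=du, ASPECT=ol:
underlying: bole-vr-ti-it-vi
1. e -> o, i -> u / B C0 _: fires at position(s) 4: bolovrtiitvi
2. 0 -> i / C _ C #: no change
surface: bolovrtiitvi

cell CASE=zo, POLE=du, CLASS=ma, ASPECT=so:
underlying: bole-u-ke-sl-fa
1. e -> o, i -> u / B C0 _: fires at position(s) 4, 7: boloukoslfa
2. 0 -> i / C _ C #: no change
surface: boloukoslfa

cell CASE=vo, POLE=fe, CLASS=ma, ASPECT=ra:
underlying: bole-vr-t-it-fa
1. e -> o, i -> u / B C0 _: fires at position(s) 4: bolovrtitfa
2. 0 -> i / C _ C #: no change
surface: bolovrtitfa


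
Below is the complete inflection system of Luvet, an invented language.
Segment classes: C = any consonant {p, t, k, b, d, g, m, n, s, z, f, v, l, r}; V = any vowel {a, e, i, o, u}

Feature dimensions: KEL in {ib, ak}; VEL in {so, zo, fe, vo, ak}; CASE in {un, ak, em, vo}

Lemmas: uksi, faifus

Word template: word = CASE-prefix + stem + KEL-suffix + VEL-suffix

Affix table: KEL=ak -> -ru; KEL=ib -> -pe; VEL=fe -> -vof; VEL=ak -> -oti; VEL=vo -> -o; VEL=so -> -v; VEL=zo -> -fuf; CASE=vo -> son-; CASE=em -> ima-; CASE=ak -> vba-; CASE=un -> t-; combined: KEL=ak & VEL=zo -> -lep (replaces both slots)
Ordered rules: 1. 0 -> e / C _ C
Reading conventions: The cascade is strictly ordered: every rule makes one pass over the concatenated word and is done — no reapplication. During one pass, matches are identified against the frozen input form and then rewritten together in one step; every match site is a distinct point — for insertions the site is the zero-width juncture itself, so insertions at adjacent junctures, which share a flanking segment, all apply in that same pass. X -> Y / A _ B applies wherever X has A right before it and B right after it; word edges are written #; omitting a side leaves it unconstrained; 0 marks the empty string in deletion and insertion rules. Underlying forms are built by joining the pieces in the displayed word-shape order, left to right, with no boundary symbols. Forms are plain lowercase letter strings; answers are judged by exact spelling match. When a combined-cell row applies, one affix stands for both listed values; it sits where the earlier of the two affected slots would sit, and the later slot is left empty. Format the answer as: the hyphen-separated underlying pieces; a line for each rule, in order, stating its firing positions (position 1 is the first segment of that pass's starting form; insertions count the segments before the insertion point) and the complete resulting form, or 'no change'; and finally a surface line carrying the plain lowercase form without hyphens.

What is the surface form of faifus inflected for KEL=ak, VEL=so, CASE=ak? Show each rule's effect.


underlying: vba-faifus-ru-v
1. 0 -> e / C _ C: inserts after position(s) 1, 9: vebafaifuseruv
surface: vebafaifuseruv


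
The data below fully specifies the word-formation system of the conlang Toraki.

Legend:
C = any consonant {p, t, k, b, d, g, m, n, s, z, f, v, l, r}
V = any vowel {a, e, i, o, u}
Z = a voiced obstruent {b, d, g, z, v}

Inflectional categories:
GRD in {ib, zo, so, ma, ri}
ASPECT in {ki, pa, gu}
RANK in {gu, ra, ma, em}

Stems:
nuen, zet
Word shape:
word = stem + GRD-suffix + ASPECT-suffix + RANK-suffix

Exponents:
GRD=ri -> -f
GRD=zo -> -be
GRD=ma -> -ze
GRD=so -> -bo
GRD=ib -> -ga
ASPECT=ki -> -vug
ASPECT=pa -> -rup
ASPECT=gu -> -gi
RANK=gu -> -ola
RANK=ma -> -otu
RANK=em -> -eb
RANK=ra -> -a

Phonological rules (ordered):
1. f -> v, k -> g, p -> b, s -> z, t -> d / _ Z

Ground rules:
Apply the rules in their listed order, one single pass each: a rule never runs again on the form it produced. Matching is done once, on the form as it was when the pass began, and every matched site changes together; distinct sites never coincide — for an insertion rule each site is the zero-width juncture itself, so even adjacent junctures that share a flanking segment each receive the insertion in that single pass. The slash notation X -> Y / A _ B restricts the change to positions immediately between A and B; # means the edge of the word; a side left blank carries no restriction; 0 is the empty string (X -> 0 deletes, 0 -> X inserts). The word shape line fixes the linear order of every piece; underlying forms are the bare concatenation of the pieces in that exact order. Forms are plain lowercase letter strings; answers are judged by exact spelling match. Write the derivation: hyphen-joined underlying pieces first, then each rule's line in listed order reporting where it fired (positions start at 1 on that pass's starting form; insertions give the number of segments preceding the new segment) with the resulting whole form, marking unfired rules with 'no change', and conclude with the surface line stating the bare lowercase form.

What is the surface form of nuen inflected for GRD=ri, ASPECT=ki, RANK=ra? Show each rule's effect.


underlying: nuen-f-vug-a
1. f -> v, k -> g, p -> b, s -> z, t -> d / _ Z: fires at position(s) 5: nuenvvuga
surface: nuenvvuga


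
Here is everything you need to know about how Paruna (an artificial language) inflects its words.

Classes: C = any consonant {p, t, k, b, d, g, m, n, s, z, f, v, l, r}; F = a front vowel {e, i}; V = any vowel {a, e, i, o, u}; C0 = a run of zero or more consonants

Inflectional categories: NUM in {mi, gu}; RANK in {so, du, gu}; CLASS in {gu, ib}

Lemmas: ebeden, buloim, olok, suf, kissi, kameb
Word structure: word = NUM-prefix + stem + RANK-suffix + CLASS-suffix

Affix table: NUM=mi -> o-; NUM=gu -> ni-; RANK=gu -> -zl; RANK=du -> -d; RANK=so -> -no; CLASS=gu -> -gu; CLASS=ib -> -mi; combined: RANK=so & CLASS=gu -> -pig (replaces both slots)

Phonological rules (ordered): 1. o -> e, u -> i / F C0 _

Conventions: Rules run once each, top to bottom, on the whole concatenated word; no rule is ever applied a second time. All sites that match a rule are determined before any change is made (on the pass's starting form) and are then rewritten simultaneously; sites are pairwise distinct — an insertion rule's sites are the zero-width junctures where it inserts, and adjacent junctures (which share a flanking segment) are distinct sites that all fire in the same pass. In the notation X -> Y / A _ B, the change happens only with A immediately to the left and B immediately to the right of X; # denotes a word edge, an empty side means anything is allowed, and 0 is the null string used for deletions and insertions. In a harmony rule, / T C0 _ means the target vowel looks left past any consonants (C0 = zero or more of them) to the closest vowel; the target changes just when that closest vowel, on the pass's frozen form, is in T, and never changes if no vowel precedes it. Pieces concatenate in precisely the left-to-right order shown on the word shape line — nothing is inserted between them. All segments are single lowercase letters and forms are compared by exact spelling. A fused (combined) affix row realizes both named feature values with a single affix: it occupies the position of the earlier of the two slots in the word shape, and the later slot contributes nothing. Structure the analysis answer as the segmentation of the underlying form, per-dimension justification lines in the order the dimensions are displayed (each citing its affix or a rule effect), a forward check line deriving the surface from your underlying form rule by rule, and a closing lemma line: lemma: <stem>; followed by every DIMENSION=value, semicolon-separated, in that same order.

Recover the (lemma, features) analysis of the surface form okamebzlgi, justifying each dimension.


underlying: o-kameb-zl-gu
NUM=mi - signalled by the affix o-
RANK=gu - signalled by the affix -zl
CLASS=gu - signalled by the affix -gu
check: okamebzlgu -> okamebzlgi
lemma: kameb; NUM=mi; RANK=gu; CLASS=gu


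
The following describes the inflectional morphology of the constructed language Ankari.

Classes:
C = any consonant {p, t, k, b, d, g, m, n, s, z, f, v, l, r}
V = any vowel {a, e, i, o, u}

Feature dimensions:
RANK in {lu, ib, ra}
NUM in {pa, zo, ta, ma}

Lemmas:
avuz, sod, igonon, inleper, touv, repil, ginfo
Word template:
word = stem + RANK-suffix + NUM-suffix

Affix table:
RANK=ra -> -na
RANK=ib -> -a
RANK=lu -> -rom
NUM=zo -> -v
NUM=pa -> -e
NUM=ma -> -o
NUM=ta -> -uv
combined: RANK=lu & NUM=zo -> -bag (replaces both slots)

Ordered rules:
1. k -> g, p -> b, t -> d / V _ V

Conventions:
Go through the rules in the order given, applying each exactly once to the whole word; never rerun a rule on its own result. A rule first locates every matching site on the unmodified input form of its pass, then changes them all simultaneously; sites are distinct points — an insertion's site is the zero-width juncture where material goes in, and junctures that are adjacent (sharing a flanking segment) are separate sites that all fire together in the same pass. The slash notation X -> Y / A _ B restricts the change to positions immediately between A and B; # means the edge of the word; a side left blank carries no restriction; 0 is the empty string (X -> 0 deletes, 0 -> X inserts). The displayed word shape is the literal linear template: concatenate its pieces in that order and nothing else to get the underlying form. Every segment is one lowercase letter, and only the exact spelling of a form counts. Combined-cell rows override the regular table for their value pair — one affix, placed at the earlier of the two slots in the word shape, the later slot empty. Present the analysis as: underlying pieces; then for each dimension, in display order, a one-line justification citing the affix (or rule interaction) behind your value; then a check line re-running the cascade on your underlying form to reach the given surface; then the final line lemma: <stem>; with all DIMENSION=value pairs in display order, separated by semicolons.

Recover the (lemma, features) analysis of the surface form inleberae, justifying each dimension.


underlying: inleper-a-e
RANK=ib - signalled by the affix -a
NUM=pa - signalled by the affix -e
check: inleperae -> inleberae
lemma: inleper; RANK=ib; NUM=pa


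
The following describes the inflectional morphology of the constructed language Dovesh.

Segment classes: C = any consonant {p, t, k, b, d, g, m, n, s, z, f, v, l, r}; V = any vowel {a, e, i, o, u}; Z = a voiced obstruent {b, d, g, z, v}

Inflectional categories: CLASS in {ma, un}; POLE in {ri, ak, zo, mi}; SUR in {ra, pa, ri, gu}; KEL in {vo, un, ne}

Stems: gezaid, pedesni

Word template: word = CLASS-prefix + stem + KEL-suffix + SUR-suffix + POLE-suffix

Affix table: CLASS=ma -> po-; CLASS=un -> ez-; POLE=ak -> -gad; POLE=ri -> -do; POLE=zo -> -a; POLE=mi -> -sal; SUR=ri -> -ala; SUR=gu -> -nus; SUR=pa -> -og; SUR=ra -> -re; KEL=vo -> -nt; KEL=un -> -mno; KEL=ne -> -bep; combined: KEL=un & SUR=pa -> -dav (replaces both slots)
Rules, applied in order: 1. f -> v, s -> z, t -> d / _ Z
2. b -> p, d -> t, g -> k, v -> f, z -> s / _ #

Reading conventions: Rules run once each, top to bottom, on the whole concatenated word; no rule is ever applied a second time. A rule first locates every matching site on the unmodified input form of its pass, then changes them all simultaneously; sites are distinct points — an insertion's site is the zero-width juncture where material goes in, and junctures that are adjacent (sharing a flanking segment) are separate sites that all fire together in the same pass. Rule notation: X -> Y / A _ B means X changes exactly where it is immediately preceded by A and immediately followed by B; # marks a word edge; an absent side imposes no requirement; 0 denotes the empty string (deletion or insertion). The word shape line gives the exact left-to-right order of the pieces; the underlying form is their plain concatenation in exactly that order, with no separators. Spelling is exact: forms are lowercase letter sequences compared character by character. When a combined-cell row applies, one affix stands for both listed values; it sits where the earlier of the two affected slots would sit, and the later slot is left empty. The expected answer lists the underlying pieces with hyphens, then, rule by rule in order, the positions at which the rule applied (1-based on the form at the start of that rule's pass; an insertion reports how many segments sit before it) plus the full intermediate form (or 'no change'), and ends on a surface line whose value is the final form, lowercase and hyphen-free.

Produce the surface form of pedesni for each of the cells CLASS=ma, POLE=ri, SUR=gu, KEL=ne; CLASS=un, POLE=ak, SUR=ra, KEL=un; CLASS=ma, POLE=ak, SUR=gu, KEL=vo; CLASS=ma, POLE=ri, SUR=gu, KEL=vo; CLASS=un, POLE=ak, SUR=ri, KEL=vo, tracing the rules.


cell CLASS=ma, POLE=ri, SUR=gu, KEL=ne:
underlying: po-pedesni-bep-nus-do
1. f -> v, s -> z, t -> d / _ Z: fires at position(s) 15: popedesnibepnuzdo
2. b -> p, d -> t, g -> k, v -> f, z -> s / _ #: no change
surface: popedesnibepnuzdo

cell CLASS=un, POLE=ak, SUR=ra, KEL=un:
underlying: ez-pedesni-mno-re-gad
1. f -> v, s -> z, t -> d / _ Z: no change
2. b -> p, d -> t, g -> k, v -> f, z -> s / _ #: fires at position(s) 17: ezpedesnimnoregat
surface: ezpedesnimnoregat

cell CLASS=ma, POLE=ak, SUR=gu, KEL=vo:
underlying: po-pedesni-nt-nus-gad
1. f -> v, s -> z, t -> d / _ Z: fires at position(s) 14: popedesnintnuzgad
2. b -> p, d -> t, g -> k, v -> f, z -> s / _ #: fires at position(s) 17: popedesnintnuzgat
surface: popedesnintnuzgat

cell CLASS=ma, POLE=ri, SUR=gu, KEL=vo:
underlying: po-pedesni-nt-nus-do
1. f -> v, s -> z, t -> d / _ Z: fires at position(s) 14: popedesnintnuzdo
2. b -> p, d -> t, g -> k, v -> f, z -> s / _ #: no change
surface: popedesnintnuzdo

cell CLASS=un, POLE=ak, SUR=ri, KEL=vo:
underlying: ez-pedesni-nt-ala-gad
1. f -> v, s -> z, t -> d / _ Z: no change
2. b -> p, d -> t, g -> k, v -> f, z -> s / _ #: fires at position(s) 17: ezpedesnintalagat
surface: ezpedesnintalagat


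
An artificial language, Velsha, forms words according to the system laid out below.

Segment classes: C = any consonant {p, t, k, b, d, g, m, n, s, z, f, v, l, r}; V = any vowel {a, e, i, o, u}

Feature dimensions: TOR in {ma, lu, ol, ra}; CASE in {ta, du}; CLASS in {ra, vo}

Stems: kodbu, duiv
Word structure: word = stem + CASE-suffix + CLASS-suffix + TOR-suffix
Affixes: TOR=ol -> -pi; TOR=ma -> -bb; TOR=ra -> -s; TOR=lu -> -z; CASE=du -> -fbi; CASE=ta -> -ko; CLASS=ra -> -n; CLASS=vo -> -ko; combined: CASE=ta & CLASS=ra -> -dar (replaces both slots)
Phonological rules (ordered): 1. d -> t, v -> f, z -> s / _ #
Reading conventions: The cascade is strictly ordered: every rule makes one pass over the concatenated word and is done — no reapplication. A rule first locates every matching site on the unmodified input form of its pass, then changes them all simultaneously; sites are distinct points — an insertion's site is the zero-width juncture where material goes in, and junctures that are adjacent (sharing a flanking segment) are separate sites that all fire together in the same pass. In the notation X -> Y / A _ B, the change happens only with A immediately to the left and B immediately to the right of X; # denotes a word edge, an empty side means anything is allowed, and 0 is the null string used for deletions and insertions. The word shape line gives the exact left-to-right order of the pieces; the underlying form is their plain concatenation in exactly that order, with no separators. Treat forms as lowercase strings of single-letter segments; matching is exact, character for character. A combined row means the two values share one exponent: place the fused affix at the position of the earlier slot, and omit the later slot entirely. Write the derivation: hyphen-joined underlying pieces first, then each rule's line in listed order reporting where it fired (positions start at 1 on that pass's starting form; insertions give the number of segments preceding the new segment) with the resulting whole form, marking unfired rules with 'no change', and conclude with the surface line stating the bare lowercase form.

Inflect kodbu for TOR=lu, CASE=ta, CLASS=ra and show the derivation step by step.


underlying: kodbu-dar-z
1. d -> t, v -> f, z -> s / _ #: fires at position(s) 9: kodbudars
surface: kodbudars


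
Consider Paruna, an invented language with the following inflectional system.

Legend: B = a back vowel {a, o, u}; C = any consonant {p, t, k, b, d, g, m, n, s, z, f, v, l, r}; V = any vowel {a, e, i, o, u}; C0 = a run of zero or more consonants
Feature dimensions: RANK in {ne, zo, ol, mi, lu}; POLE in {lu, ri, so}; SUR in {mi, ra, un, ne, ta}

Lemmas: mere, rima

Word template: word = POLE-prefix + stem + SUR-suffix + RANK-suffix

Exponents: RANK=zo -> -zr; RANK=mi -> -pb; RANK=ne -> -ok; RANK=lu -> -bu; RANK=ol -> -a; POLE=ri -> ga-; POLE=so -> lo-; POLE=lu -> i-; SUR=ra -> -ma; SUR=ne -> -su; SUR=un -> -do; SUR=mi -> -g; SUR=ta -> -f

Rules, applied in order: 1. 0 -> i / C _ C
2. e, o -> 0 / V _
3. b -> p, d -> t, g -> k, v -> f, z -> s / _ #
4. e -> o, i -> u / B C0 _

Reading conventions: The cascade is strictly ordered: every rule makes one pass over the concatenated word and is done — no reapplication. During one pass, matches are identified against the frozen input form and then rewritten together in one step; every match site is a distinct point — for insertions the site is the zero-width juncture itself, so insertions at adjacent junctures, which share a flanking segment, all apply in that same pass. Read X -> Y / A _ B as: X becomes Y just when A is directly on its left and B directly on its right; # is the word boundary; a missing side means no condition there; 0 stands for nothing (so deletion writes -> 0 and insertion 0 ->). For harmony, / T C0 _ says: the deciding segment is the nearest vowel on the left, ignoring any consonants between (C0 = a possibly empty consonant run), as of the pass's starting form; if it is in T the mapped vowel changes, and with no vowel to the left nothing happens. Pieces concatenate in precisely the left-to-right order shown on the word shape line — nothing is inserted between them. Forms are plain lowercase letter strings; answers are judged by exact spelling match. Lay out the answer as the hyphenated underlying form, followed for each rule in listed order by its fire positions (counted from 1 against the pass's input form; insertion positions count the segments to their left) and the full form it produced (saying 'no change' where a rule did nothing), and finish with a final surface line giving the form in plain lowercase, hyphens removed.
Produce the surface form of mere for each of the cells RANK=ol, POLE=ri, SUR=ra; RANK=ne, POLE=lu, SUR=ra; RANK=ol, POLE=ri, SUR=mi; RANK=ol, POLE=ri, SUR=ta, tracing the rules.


cell RANK=ol, POLE=ri, SUR=ra:
underlying: ga-mere-ma-a
1. 0 -> i / C _ C: no change
2. e, o -> 0 / V _: no change
3. b -> p, d -> t, g -> k, v -> f, z -> s / _ #: no change
4. e -> o, i -> u / B C0 _: fires at position(s) 4: gamoremaa
surface: gamoremaa

cell RANK=ne, POLE=lu, SUR=ra:
underlying: i-mere-ma-ok
1. 0 -> i / C _ C: no change
2. e, o -> 0 / V _: fires at position(s) 8: imeremak
3. b -> p, d -> t, g -> k, v -> f, z -> s / _ #: no change
4. e -> o, i -> u / B C0 _: no change
surface: imeremak

cell RANK=ol, POLE=ri, SUR=mi:
underlying: ga-mere-g-a
1. 0 -> i / C _ C: no change
2. e, o -> 0 / V _: no change
3. b -> p, d -> t, g -> k, v -> f, z -> s / _ #: no change
4. e -> o, i -> u / B C0 _: fires at position(s) 4: gamorega
surface: gamorega

cell RANK=ol, POLE=ri, SUR=ta:
underlying: ga-mere-f-a
1. 0 -> i / C _ C: no change
2. e, o -> 0 / V _: no change
3. b -> p, d -> t, g -> k, v -> f, z -> s / _ #: no change
4. e -> o, i -> u / B C0 _: fires at position(s) 4: gamorefa
surface: gamorefa


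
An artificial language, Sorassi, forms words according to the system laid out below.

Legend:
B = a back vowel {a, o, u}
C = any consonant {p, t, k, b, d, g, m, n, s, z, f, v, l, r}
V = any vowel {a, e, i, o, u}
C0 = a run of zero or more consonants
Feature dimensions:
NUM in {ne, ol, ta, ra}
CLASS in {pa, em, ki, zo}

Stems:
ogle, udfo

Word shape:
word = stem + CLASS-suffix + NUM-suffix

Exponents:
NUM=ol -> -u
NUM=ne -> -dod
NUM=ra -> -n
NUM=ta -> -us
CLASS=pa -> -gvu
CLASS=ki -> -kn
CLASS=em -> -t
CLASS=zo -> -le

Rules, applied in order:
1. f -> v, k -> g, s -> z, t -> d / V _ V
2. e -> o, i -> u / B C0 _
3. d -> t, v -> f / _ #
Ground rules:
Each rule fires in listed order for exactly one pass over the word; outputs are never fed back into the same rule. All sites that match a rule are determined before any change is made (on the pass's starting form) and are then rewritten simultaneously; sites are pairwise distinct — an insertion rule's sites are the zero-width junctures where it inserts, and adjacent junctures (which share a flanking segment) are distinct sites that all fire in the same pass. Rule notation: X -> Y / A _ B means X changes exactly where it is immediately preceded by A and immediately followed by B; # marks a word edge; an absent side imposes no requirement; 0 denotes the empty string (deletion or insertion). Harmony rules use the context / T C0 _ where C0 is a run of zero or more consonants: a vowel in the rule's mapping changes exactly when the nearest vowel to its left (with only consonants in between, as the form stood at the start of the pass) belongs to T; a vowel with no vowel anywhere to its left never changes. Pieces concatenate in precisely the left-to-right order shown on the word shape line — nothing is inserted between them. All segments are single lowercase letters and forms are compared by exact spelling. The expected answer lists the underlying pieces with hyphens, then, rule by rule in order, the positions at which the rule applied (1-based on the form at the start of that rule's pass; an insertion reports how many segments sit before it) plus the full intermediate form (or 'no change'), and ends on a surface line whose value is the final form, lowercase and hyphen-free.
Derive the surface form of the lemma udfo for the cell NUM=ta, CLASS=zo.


underlying: udfo-le-us
1. f -> v, k -> g, s -> z, t -> d / V _ V: no change
2. e -> o, i -> u / B C0 _: fires at position(s) 6: udfolous
3. d -> t, v -> f / _ #: no change
surface: udfolous


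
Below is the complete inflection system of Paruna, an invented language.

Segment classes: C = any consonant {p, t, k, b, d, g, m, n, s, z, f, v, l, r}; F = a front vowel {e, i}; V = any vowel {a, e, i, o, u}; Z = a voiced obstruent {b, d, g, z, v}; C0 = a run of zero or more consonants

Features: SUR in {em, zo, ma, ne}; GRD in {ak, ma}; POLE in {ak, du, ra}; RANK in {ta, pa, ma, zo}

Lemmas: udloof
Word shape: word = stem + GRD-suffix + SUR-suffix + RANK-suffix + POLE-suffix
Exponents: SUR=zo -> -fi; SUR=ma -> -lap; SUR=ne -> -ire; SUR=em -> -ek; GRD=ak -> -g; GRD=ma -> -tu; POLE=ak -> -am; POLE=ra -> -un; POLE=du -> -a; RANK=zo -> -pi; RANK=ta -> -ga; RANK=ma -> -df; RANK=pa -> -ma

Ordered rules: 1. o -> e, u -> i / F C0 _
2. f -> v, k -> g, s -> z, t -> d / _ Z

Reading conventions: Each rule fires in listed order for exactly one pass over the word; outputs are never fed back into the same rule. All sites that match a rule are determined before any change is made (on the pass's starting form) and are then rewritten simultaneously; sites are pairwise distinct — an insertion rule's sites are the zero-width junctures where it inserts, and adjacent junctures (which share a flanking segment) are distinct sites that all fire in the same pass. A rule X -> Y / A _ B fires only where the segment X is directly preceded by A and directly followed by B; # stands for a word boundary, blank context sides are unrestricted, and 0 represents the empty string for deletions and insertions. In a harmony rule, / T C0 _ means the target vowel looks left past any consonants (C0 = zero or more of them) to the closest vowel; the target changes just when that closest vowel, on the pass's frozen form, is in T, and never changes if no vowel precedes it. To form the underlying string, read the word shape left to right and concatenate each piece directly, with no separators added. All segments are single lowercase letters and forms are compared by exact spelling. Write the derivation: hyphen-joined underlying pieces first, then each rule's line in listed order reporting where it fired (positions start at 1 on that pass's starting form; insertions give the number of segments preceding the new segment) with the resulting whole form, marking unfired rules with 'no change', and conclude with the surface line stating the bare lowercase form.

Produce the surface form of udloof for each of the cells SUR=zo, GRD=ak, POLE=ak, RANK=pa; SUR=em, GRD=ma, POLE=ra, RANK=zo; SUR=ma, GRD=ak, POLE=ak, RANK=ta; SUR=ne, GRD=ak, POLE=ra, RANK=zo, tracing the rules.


cell SUR=zo, GRD=ak, POLE=ak, RANK=pa:
underlying: udloof-g-fi-ma-am
1. o -> e, u -> i / F C0 _: no change
2. f -> v, k -> g, s -> z, t -> d / _ Z: fires at position(s) 6: udloovgfimaam
surface: udloovgfimaam

cell SUR=em, GRD=ma, POLE=ra, RANK=zo:
underlying: udloof-tu-ek-pi-un
1. o -> e, u -> i / F C0 _: fires at position(s) 13: udlooftuekpiin
2. f -> v, k -> g, s -> z, t -> d / _ Z: no change
surface: udlooftuekpiin

cell SUR=ma, GRD=ak, POLE=ak, RANK=ta:
underlying: udloof-g-lap-ga-am
1. o -> e, u -> i / F C0 _: no change
2. f -> v, k -> g, s -> z, t -> d / _ Z: fires at position(s) 6: udloovglapgaam
surface: udloovglapgaam

cell SUR=ne, GRD=ak, POLE=ra, RANK=zo:
underlying: udloof-g-ire-pi-un
1. o -> e, u -> i / F C0 _: fires at position(s) 13: udloofgirepiin
2. f -> v, k -> g, s -> z, t -> d / _ Z: fires at position(s) 6: udloovgirepiin
surface: udloovgirepiin


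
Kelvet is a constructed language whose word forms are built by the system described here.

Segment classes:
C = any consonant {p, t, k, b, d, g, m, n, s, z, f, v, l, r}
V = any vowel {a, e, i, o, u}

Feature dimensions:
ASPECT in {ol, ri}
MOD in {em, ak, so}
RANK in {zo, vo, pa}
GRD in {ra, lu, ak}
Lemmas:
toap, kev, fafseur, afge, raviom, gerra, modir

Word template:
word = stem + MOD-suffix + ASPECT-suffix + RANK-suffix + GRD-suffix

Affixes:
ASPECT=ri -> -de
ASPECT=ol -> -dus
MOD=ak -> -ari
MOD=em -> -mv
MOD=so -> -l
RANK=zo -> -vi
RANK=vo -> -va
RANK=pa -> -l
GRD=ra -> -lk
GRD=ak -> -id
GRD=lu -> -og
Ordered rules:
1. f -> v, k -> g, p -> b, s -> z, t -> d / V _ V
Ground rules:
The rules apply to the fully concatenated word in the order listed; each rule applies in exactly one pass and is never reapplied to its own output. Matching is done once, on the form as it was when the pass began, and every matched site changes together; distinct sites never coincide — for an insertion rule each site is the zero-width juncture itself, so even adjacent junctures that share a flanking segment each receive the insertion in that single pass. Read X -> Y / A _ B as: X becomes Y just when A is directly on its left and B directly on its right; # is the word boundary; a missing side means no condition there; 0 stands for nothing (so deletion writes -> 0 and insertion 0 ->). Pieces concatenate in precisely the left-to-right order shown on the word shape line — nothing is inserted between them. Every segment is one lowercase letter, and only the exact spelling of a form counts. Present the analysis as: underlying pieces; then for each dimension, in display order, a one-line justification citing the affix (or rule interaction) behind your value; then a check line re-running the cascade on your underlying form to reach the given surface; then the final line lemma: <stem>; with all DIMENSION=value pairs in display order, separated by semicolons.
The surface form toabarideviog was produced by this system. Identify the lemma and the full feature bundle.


underlying: toap-ari-de-vi-og
ASPECT=ri - signalled by the affix -de
MOD=ak - signalled by the affix -ari
RANK=zo - signalled by the affix -vi
GRD=lu - signalled by the affix -og
check: toaparideviog -> toabarideviog
lemma: toap; ASPECT=ri; MOD=ak; RANK=zo; GRD=lu


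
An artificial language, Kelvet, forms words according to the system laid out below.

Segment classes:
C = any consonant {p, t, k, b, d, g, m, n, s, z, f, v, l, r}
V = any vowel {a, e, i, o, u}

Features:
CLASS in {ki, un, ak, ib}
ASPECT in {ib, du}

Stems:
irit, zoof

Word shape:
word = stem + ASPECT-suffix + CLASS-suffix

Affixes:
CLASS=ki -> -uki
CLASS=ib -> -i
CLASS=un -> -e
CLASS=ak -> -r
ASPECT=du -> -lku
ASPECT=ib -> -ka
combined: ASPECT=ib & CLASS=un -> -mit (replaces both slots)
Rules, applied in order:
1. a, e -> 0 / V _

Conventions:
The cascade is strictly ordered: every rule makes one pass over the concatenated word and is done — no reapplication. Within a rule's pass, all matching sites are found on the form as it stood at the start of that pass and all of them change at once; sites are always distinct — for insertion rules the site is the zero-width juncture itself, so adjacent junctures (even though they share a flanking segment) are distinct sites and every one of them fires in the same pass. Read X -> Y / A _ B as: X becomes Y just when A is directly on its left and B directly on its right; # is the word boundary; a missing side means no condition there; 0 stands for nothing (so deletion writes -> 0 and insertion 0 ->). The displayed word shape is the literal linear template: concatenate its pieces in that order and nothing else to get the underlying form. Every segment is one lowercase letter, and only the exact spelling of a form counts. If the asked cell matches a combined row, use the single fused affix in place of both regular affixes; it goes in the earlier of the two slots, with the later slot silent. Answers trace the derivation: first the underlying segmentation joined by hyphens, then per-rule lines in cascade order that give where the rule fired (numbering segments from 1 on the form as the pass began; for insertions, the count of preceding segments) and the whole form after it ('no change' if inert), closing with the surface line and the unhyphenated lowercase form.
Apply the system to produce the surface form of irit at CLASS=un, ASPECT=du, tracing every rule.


underlying: irit-lku-e
1. a, e -> 0 / V _: fires at position(s) 8: iritlku
surface: iritlku


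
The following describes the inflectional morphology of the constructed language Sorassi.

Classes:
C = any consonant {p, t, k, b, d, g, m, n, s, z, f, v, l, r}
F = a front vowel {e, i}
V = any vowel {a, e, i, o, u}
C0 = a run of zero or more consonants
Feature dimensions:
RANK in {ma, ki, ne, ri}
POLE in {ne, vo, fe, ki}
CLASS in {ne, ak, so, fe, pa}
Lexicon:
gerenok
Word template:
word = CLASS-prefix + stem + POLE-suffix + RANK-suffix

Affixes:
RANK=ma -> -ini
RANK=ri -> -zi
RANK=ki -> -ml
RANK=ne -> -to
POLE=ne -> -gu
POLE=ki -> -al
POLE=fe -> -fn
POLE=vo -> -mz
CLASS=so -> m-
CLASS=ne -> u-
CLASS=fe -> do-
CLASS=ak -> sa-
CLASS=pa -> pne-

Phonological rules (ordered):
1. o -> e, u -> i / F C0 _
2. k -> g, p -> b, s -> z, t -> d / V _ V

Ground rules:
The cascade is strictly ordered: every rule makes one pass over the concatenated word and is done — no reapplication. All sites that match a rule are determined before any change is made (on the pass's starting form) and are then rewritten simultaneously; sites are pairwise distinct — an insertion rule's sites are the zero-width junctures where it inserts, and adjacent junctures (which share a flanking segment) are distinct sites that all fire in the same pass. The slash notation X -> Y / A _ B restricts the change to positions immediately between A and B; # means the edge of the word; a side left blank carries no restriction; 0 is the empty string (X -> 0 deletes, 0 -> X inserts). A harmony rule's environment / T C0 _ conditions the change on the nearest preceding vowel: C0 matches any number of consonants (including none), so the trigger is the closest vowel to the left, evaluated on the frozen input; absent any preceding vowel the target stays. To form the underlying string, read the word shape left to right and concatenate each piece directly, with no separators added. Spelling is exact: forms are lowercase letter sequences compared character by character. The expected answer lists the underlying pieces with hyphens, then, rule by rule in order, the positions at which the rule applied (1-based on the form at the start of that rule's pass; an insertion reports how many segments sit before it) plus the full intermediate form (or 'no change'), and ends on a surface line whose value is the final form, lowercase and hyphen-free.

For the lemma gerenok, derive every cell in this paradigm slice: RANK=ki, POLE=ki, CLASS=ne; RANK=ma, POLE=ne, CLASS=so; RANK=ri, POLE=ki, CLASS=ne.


cell RANK=ki, POLE=ki, CLASS=ne:
underlying: u-gerenok-al-ml
1. o -> e, u -> i / F C0 _: fires at position(s) 7: ugerenekalml
2. k -> g, p -> b, s -> z, t -> d / V _ V: fires at position(s) 8: ugerenegalml
surface: ugerenegalml

cell RANK=ma, POLE=ne, CLASS=so:
underlying: m-gerenok-gu-ini
1. o -> e, u -> i / F C0 _: fires at position(s) 7: mgerenekguini
2. k -> g, p -> b, s -> z, t -> d / V _ V: no change
surface: mgerenekguini

cell RANK=ri, POLE=ki, CLASS=ne:
underlying: u-gerenok-al-zi
1. o -> e, u -> i / F C0 _: fires at position(s) 7: ugerenekalzi
2. k -> g, p -> b, s -> z, t -> d / V _ V: fires at position(s) 8: ugerenegalzi
surface: ugerenegalzi


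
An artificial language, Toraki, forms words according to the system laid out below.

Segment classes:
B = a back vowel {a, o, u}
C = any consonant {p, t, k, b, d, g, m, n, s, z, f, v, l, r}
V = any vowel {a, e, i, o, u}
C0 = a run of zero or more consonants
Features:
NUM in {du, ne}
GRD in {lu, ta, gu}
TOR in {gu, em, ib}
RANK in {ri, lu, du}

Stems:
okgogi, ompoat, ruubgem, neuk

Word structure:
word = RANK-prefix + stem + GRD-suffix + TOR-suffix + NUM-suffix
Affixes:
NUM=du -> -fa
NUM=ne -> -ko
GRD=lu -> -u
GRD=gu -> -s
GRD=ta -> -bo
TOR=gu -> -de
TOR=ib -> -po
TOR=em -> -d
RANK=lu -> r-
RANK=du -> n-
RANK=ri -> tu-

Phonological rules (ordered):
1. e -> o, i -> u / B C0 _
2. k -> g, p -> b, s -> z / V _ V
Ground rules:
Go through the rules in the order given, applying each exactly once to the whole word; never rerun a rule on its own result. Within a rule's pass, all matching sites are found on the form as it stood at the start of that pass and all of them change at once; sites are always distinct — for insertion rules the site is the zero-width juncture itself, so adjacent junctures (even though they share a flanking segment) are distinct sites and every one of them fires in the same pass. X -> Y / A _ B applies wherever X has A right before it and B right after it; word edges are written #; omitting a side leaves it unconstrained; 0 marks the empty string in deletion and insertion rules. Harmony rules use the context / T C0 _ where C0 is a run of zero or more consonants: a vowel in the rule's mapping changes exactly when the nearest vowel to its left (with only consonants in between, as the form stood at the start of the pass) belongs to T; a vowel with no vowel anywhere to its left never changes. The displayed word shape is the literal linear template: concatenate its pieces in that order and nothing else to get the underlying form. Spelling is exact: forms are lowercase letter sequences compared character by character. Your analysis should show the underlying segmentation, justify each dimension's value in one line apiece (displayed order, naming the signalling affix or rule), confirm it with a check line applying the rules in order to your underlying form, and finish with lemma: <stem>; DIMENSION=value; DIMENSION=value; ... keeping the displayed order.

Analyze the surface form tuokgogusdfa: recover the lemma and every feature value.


underlying: tu-okgogi-s-d-fa
NUM=du - signalled by the affix -fa
GRD=gu - signalled by the affix -s
TOR=em - signalled by the affix -d
RANK=ri - signalled by the affix tu-
check: tuokgogisdfa -> tuokgogusdfa -> tuokgogusdfa
lemma: okgogi; NUM=du; GRD=gu; TOR=em; RANK=ri


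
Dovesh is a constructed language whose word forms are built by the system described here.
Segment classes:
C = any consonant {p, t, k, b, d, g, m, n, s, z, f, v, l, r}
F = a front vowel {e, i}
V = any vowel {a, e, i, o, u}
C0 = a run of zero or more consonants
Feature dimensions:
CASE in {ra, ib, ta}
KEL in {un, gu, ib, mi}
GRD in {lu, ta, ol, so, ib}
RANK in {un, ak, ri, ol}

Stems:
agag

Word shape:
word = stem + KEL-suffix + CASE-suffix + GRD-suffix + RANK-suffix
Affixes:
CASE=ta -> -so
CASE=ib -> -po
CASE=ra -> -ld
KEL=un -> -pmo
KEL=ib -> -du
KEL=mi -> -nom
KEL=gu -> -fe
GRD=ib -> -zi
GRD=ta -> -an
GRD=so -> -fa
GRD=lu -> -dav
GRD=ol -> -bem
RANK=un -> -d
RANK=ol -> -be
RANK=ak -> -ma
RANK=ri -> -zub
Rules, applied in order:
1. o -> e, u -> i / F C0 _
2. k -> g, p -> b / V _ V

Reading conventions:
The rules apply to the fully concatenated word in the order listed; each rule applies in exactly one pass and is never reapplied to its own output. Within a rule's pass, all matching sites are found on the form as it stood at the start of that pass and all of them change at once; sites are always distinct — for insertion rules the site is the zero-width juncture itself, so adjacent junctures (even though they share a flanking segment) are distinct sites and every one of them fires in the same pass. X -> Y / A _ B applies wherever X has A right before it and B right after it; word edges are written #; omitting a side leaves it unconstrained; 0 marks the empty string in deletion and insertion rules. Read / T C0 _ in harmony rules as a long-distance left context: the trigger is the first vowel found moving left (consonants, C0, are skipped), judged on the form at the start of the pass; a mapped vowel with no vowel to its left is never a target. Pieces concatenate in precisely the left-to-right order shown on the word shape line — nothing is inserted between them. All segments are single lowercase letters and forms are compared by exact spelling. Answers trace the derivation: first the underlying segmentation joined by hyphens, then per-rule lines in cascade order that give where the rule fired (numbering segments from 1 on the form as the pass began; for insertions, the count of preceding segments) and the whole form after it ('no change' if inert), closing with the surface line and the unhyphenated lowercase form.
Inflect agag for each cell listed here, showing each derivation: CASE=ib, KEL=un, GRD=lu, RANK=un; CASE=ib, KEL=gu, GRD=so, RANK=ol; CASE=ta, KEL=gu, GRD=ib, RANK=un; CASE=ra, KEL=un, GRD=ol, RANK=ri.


cell CASE=ib, KEL=un, GRD=lu, RANK=un:
underlying: agag-pmo-po-dav-d
1. o -> e, u -> i / F C0 _: no change
2. k -> g, p -> b / V _ V: fires at position(s) 8: agagpmobodavd
surface: agagpmobodavd

cell CASE=ib, KEL=gu, GRD=so, RANK=ol:
underlying: agag-fe-po-fa-be
1. o -> e, u -> i / F C0 _: fires at position(s) 8: agagfepefabe
2. k -> g, p -> b / V _ V: fires at position(s) 7: agagfebefabe
surface: agagfebefabe

cell CASE=ta, KEL=gu, GRD=ib, RANK=un:
underlying: agag-fe-so-zi-d
1. o -> e, u -> i / F C0 _: fires at position(s) 8: agagfesezid
2. k -> g, p -> b / V _ V: no change
surface: agagfesezid

cell CASE=ra, KEL=un, GRD=ol, RANK=ri:
underlying: agag-pmo-ld-bem-zub
1. o -> e, u -> i / F C0 _: fires at position(s) 14: agagpmoldbemzib
2. k -> g, p -> b / V _ V: no change
surface: agagpmoldbemzib
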